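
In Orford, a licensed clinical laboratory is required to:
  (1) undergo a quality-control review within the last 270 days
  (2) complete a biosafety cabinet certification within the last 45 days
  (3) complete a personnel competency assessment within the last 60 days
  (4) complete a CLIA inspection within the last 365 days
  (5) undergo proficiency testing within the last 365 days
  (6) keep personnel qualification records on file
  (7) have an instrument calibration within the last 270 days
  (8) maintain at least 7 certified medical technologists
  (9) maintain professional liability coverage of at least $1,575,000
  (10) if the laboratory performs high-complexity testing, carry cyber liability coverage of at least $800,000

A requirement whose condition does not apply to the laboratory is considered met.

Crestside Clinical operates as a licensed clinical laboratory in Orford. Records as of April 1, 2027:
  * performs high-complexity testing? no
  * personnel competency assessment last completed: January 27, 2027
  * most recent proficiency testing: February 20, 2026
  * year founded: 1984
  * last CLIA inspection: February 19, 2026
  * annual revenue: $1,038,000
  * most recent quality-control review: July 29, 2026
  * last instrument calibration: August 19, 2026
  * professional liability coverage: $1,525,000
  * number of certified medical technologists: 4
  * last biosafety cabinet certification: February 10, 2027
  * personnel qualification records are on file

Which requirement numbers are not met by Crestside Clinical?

2, 3, 4, 5, 8, 9

1. quality-control review 246 days ago vs limit 270 → met
2. biosafety cabinet certification 50 days ago vs limit 45 → not met
3. personnel competency assessment 64 days ago vs limit 60 → not met
4. CLIA inspection 406 days ago vs limit 365 → not met
5. proficiency testing 405 days ago vs limit 365 → not met
6. personnel qualification records present → met
7. instrument calibration 225 days ago vs limit 270 → met
8. certified medical technologists 4 < 7 → not met
9. professional liability coverage $1,525,000 < $1,575,000 → not met
10. condition 'performs high-complexity testing' does not hold → requirement n/a → met
Not met: 2, 3, 4, 5, 8, 9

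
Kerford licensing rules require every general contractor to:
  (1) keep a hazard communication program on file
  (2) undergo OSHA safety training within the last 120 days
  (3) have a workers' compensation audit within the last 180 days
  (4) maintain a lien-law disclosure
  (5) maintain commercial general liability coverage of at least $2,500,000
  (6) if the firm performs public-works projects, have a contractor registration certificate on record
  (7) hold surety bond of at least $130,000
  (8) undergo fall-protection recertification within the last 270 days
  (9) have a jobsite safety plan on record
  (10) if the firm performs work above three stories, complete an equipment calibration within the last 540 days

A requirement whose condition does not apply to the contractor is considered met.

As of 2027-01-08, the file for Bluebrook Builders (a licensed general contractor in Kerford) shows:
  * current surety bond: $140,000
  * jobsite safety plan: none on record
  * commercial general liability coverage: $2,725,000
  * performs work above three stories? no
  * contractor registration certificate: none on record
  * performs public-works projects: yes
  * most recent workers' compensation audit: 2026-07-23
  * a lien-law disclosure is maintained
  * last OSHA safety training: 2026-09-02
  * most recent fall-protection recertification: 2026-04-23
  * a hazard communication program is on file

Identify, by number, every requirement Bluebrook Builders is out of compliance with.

1. hazard communication program present → met
2. OSHA safety training 128 days ago vs limit 120 → not met
3. workers' compensation audit 169 days ago vs limit 180 → met
4. lien-law disclosure present → met
5. commercial general liability coverage $2,725,000 ≥ $2,500,000 → met
6. condition 'performs public-works projects' holds; contractor registration certificate absent → not met
7. surety bond $140,000 ≥ $130,000 → met
8. fall-protection recertification 260 days ago vs limit 270 → met
9. jobsite safety plan absent → not met
10. condition 'performs work above three stories' does not hold → requirement n/a → met
Not met: 2, 6, 9

2, 6, 9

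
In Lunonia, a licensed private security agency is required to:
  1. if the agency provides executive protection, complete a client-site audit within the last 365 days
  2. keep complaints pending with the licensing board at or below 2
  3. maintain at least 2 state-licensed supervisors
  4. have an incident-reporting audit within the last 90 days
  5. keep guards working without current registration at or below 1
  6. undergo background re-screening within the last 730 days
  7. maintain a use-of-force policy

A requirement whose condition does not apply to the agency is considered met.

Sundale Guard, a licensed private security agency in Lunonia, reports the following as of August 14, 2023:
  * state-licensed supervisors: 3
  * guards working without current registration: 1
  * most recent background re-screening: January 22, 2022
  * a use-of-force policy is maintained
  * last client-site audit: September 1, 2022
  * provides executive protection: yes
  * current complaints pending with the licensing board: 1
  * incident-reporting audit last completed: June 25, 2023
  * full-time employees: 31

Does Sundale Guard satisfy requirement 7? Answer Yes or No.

Yes

7. use-of-force policy present → met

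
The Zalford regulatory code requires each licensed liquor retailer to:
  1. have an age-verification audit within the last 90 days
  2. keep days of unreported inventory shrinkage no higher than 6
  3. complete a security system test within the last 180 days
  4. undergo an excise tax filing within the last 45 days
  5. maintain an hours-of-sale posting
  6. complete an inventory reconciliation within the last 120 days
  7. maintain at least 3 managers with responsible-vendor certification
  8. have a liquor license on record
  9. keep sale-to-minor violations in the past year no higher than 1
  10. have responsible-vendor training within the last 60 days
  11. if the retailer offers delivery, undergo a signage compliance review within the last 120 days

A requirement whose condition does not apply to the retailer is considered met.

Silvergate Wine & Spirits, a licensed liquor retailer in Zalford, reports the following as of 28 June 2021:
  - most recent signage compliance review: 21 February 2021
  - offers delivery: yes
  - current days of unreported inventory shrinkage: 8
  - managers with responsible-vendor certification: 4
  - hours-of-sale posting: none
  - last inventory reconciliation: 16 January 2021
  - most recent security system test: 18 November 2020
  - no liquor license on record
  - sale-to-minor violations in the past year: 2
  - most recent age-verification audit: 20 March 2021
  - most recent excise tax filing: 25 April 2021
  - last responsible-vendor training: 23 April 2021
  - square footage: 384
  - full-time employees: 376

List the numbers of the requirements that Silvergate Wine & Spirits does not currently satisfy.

1, 2, 3, 4, 5, 6, 8, 9, 10, 11

1. age-verification audit 100 days ago vs limit 90 → not met
2. days of unreported inventory shrinkage 8 > 6 → not met
3. security system test 222 days ago vs limit 180 → not met
4. excise tax filing 64 days ago vs limit 45 → not met
5. hours-of-sale posting absent → not met
6. inventory reconciliation 163 days ago vs limit 120 → not met
7. managers with responsible-vendor certification 4 ≥ 3 → met
8. liquor license absent → not met
9. sale-to-minor violations in the past year 2 > 1 → not met
10. responsible-vendor training 66 days ago vs limit 60 → not met
11. condition 'offers delivery' holds; signage compliance review 127 days ago vs limit 120 → not met
Not met: 1, 2, 3, 4, 5, 6, 8, 9, 10, 11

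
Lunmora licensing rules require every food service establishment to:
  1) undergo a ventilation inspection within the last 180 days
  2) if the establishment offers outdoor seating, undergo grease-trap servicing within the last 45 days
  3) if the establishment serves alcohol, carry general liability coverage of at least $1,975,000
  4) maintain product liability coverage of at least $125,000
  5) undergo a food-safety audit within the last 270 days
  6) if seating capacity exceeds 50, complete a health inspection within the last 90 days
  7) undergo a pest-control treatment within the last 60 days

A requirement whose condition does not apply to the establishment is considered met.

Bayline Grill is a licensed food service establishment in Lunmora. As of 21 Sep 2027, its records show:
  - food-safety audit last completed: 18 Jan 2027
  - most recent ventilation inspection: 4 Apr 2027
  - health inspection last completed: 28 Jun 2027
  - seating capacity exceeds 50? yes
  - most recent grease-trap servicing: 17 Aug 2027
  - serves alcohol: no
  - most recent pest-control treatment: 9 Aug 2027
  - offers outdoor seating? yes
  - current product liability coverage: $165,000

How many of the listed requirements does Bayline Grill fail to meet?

1. ventilation inspection 170 days ago vs limit 180 → met
2. condition 'offers outdoor seating' holds; grease-trap servicing 35 days ago vs limit 45 → met
3. condition 'serves alcohol' does not hold → requirement n/a → met
4. product liability coverage $165,000 ≥ $125,000 → met
5. food-safety audit 246 days ago vs limit 270 → met
6. condition 'seating capacity exceeds 50' holds; health inspection 85 days ago vs limit 90 → met
7. pest-control treatment 43 days ago vs limit 60 → met
Not met: 0 of 7

0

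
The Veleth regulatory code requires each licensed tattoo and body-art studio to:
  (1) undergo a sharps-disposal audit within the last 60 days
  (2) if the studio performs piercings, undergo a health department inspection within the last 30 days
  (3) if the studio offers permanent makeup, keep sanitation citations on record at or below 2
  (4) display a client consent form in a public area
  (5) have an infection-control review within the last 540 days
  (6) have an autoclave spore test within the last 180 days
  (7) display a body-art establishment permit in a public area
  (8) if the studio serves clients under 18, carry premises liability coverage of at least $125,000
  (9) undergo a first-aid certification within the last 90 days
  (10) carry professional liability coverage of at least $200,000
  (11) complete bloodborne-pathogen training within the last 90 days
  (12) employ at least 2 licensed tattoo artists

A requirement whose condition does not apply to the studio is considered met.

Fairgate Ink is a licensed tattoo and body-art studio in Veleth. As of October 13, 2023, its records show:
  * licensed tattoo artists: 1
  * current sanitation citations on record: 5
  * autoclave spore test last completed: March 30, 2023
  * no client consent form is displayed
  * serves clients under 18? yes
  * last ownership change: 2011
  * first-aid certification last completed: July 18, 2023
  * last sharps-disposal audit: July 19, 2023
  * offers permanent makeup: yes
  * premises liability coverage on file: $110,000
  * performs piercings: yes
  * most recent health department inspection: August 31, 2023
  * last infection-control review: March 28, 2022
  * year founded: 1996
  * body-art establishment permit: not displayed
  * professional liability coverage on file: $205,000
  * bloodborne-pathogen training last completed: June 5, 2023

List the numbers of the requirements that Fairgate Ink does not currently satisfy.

1, 2, 3, 4, 5, 6, 7, 8, 11, 12

1. sharps-disposal audit 86 days ago vs limit 60 → not met
2. condition 'performs piercings' holds; health department inspection 43 days ago vs limit 30 → not met
3. condition 'offers permanent makeup' holds; sanitation citations on record 5 > 2 → not met
4. client consent form absent → not met
5. infection-control review 564 days ago vs limit 540 → not met
6. autoclave spore test 197 days ago vs limit 180 → not met
7. body-art establishment permit absent → not met
8. condition 'serves clients under 18' holds; premises liability coverage $110,000 < $125,000 → not met
9. first-aid certification 87 days ago vs limit 90 → met
10. professional liability coverage $205,000 ≥ $200,000 → met
11. bloodborne-pathogen training 130 days ago vs limit 90 → not met
12. licensed tattoo artists 1 < 2 → not met
Not met: 1, 2, 3, 4, 5, 6, 7, 8, 11, 12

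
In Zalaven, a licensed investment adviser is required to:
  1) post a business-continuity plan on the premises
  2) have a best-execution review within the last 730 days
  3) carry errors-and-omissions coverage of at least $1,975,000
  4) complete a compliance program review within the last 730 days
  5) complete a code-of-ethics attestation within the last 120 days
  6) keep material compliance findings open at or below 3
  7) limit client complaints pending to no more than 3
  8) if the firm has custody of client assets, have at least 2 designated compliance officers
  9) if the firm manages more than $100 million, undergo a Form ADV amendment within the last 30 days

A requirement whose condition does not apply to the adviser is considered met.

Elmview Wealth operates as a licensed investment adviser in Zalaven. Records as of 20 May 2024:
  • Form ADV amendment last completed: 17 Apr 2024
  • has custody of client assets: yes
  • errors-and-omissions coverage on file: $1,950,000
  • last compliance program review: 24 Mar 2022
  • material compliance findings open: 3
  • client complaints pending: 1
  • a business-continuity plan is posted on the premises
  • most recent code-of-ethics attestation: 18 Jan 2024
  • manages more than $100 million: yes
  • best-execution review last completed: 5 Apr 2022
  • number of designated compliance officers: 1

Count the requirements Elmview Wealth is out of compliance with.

1. business-continuity plan present → met
2. best-execution review 776 days ago vs limit 730 → not met
3. errors-and-omissions coverage $1,950,000 < $1,975,000 → not met
4. compliance program review 788 days ago vs limit 730 → not met
5. code-of-ethics attestation 123 days ago vs limit 120 → not met
6. material compliance findings open 3 ≤ 3 → met
7. client complaints pending 1 ≤ 3 → met
8. condition 'has custody of client assets' holds; designated compliance officers 1 < 2 → not met
9. condition 'manages more than $100 million' holds; Form ADV amendment 33 days ago vs limit 30 → not met
Not met: 6 of 9

6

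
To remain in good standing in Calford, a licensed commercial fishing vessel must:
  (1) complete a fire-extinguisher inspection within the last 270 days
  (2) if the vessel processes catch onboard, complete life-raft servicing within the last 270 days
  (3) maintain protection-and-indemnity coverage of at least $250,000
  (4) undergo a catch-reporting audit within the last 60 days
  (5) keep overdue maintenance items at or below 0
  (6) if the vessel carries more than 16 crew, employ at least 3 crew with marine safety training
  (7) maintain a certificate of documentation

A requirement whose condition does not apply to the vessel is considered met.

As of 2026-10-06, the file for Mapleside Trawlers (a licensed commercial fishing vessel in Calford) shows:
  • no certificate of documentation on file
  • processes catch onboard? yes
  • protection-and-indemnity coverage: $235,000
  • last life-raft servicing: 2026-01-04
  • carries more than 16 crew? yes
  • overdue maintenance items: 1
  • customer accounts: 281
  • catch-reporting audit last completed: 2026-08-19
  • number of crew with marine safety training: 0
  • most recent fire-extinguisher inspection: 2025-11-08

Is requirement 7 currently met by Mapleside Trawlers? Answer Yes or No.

7. certificate of documentation absent → not met

No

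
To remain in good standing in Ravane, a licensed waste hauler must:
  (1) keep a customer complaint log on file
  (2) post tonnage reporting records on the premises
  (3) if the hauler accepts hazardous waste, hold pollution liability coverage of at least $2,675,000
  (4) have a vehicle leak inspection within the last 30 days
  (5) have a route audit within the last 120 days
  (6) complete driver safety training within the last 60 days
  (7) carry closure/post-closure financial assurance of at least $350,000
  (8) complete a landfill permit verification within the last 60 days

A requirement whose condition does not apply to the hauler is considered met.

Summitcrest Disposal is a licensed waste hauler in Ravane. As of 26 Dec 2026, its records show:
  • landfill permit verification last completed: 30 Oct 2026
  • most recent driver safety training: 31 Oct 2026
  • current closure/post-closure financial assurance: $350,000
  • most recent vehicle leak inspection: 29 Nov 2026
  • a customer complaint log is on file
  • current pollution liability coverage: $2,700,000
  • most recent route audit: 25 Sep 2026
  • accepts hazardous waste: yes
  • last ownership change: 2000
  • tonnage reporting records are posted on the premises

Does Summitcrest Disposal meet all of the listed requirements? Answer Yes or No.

1. customer complaint log present → met
2. tonnage reporting records present → met
3. condition 'accepts hazardous waste' holds; pollution liability coverage $2,700,000 ≥ $2,675,000 → met
4. vehicle leak inspection 27 days ago vs limit 30 → met
5. route audit 92 days ago vs limit 120 → met
6. driver safety training 56 days ago vs limit 60 → met
7. closure/post-closure financial assurance $350,000 ≥ $350,000 → met
8. landfill permit verification 57 days ago vs limit 60 → met
All met.

Yes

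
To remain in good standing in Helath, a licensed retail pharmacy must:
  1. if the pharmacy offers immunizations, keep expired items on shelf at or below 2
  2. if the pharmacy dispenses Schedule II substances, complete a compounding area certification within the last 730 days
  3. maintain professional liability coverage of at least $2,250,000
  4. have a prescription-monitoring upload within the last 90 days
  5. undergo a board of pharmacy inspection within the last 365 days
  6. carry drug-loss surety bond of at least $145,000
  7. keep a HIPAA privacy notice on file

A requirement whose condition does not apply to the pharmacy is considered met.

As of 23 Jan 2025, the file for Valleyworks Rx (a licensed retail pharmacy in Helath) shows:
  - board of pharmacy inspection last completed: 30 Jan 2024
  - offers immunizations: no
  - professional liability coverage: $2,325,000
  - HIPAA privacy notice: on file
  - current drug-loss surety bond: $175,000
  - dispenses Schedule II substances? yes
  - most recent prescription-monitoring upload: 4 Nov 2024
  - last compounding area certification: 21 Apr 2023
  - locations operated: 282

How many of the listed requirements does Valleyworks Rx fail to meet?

1. condition 'offers immunizations' does not hold → requirement n/a → met
2. condition 'dispenses Schedule II substances' holds; compounding area certification 643 days ago vs limit 730 → met
3. professional liability coverage $2,325,000 ≥ $2,250,000 → met
4. prescription-monitoring upload 80 days ago vs limit 90 → met
5. board of pharmacy inspection 359 days ago vs limit 365 → met
6. drug-loss surety bond $175,000 ≥ $145,000 → met
7. HIPAA privacy notice present → met
Not met: 0 of 7

0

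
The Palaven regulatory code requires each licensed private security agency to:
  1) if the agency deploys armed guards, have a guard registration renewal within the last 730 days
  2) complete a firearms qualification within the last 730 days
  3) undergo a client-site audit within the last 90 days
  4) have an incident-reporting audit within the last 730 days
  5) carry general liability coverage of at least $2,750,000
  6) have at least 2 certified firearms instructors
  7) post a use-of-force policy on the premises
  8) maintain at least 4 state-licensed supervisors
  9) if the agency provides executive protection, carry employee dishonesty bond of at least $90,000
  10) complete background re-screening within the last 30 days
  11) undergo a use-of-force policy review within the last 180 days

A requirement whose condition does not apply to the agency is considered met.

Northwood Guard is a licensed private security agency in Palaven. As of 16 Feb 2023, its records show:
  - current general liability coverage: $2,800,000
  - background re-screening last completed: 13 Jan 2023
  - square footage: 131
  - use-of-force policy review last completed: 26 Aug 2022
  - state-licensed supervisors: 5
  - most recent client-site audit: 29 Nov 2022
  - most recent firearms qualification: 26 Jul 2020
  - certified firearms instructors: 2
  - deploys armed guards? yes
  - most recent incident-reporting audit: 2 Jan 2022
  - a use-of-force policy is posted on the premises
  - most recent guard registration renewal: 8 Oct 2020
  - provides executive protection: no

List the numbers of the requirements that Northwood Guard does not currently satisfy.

1. condition 'deploys armed guards' holds; guard registration renewal 861 days ago vs limit 730 → not met
2. firearms qualification 935 days ago vs limit 730 → not met
3. client-site audit 79 days ago vs limit 90 → met
4. incident-reporting audit 410 days ago vs limit 730 → met
5. general liability coverage $2,800,000 ≥ $2,750,000 → met
6. certified firearms instructors 2 ≥ 2 → met
7. use-of-force policy present → met
8. state-licensed supervisors 5 ≥ 4 → met
9. condition 'provides executive protection' does not hold → requirement n/a → met
10. background re-screening 34 days ago vs limit 30 → not met
11. use-of-force policy review 174 days ago vs limit 180 → met
Not met: 1, 2, 10

1, 2, 10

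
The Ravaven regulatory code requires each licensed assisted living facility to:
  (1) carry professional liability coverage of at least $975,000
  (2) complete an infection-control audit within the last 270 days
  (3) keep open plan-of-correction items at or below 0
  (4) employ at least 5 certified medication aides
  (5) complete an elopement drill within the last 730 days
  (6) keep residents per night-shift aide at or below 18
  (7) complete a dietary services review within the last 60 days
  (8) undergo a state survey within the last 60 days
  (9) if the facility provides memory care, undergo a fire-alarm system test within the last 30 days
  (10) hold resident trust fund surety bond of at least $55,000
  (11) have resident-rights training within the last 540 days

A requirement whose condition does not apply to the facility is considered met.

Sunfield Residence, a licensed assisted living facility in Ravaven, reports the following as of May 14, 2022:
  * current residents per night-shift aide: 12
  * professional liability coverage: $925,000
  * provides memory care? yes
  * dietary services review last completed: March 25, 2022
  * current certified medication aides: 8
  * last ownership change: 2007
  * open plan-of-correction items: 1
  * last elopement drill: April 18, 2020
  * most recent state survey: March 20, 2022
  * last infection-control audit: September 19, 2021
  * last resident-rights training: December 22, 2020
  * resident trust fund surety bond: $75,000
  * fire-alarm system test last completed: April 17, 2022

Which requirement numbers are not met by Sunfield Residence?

1. professional liability coverage $925,000 < $975,000 → not met
2. infection-control audit 237 days ago vs limit 270 → met
3. open plan-of-correction items 1 > 0 → not met
4. certified medication aides 8 ≥ 5 → met
5. elopement drill 756 days ago vs limit 730 → not met
6. residents per night-shift aide 12 ≤ 18 → met
7. dietary services review 50 days ago vs limit 60 → met
8. state survey 55 days ago vs limit 60 → met
9. condition 'provides memory care' holds; fire-alarm system test 27 days ago vs limit 30 → met
10. resident trust fund surety bond $75,000 ≥ $55,000 → met
11. resident-rights training 508 days ago vs limit 540 → met
Not met: 1, 3, 5

1, 3, 5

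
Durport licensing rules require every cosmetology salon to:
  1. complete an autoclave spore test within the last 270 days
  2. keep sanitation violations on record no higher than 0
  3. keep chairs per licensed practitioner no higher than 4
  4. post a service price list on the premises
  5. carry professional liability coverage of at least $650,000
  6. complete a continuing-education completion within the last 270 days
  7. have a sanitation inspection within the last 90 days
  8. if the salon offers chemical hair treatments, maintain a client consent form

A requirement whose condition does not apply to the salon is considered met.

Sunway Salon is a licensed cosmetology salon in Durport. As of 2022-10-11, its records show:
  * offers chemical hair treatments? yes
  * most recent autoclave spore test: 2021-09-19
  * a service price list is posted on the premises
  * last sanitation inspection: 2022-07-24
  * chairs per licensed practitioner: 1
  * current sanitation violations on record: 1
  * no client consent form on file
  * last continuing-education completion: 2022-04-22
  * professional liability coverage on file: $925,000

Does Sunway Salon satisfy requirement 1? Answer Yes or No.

1. autoclave spore test 387 days ago vs limit 270 → not met

No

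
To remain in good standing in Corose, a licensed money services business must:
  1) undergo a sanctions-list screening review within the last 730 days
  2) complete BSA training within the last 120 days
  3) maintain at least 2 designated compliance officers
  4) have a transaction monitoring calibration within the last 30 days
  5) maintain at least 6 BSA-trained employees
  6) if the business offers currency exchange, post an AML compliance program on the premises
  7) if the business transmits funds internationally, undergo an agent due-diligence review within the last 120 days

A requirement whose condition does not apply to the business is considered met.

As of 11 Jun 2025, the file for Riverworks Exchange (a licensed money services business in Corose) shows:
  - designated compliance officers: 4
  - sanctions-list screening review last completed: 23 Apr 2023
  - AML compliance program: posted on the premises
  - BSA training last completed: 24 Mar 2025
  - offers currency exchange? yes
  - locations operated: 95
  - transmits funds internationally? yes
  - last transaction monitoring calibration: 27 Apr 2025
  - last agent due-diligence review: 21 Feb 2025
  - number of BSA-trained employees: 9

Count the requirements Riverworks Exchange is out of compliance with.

1. sanctions-list screening review 780 days ago vs limit 730 → not met
2. BSA training 79 days ago vs limit 120 → met
3. designated compliance officers 4 ≥ 2 → met
4. transaction monitoring calibration 45 days ago vs limit 30 → not met
5. BSA-trained employees 9 ≥ 6 → met
6. condition 'offers currency exchange' holds; AML compliance program present → met
7. condition 'transmits funds internationally' holds; agent due-diligence review 110 days ago vs limit 120 → met
Not met: 2 of 7

2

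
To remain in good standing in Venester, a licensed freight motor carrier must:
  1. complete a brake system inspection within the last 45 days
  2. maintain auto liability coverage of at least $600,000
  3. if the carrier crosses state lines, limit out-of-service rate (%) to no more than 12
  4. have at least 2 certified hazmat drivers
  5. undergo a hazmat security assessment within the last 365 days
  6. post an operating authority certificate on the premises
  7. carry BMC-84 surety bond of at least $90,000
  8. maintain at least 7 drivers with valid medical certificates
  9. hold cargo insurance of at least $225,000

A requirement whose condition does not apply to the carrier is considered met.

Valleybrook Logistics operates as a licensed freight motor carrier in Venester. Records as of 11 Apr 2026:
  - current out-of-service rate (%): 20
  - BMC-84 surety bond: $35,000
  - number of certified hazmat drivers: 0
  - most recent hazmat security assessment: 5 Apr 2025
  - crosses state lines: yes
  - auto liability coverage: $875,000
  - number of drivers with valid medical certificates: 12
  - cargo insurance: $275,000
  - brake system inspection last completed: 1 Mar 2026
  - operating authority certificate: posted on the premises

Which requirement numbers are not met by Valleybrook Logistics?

3, 4, 5, 7

1. brake system inspection 41 days ago vs limit 45 → met
2. auto liability coverage $875,000 ≥ $600,000 → met
3. condition 'crosses state lines' holds; out-of-service rate (%) 20 > 12 → not met
4. certified hazmat drivers 0 < 2 → not met
5. hazmat security assessment 371 days ago vs limit 365 → not met
6. operating authority certificate present → met
7. BMC-84 surety bond $35,000 < $90,000 → not met
8. drivers with valid medical certificates 12 ≥ 7 → met
9. cargo insurance $275,000 ≥ $225,000 → met
Not met: 3, 4, 5, 7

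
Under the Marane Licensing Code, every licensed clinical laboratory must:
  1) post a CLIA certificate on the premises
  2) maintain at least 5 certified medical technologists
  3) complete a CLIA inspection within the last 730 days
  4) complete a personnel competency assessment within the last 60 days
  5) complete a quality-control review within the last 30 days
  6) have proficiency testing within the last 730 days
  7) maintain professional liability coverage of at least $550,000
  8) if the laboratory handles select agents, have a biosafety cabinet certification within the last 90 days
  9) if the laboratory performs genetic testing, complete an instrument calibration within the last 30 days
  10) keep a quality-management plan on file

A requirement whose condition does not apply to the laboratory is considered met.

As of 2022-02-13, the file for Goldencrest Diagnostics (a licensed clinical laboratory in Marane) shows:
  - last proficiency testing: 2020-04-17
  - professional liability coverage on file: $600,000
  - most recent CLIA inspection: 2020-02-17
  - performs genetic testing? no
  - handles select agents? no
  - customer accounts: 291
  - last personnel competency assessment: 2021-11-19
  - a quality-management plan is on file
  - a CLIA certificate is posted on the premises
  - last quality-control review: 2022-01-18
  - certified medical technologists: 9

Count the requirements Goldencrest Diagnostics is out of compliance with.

1

1. CLIA certificate present → met
2. certified medical technologists 9 ≥ 5 → met
3. CLIA inspection 727 days ago vs limit 730 → met
4. personnel competency assessment 86 days ago vs limit 60 → not met
5. quality-control review 26 days ago vs limit 30 → met
6. proficiency testing 667 days ago vs limit 730 → met
7. professional liability coverage $600,000 ≥ $550,000 → met
8. condition 'handles select agents' does not hold → requirement n/a → met
9. condition 'performs genetic testing' does not hold → requirement n/a → met
10. quality-management plan present → met
Not met: 1 of 10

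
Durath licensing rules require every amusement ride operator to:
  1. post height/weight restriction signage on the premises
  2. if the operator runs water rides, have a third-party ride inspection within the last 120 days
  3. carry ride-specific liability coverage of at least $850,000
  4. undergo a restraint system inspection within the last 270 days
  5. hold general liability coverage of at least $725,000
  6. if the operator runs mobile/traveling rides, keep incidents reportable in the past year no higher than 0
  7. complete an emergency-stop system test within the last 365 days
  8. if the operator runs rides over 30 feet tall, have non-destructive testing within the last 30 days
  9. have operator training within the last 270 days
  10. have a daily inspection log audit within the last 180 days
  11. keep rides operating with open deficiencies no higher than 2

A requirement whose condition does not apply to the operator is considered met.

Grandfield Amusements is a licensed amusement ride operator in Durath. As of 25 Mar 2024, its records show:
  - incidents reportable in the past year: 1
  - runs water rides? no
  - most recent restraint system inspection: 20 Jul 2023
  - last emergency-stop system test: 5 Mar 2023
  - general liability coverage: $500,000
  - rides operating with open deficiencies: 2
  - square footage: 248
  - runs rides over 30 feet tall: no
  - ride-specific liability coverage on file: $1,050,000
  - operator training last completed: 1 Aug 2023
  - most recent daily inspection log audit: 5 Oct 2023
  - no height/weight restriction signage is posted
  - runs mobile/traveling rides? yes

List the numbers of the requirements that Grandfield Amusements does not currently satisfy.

1. height/weight restriction signage absent → not met
2. condition 'runs water rides' does not hold → requirement n/a → met
3. ride-specific liability coverage $1,050,000 ≥ $850,000 → met
4. restraint system inspection 249 days ago vs limit 270 → met
5. general liability coverage $500,000 < $725,000 → not met
6. condition 'runs mobile/traveling rides' holds; incidents reportable in the past year 1 > 0 → not met
7. emergency-stop system test 386 days ago vs limit 365 → not met
8. condition 'runs rides over 30 feet tall' does not hold → requirement n/a → met
9. operator training 237 days ago vs limit 270 → met
10. daily inspection log audit 172 days ago vs limit 180 → met
11. rides operating with open deficiencies 2 ≤ 2 → met
Not met: 1, 5, 6, 7

1, 5, 6, 7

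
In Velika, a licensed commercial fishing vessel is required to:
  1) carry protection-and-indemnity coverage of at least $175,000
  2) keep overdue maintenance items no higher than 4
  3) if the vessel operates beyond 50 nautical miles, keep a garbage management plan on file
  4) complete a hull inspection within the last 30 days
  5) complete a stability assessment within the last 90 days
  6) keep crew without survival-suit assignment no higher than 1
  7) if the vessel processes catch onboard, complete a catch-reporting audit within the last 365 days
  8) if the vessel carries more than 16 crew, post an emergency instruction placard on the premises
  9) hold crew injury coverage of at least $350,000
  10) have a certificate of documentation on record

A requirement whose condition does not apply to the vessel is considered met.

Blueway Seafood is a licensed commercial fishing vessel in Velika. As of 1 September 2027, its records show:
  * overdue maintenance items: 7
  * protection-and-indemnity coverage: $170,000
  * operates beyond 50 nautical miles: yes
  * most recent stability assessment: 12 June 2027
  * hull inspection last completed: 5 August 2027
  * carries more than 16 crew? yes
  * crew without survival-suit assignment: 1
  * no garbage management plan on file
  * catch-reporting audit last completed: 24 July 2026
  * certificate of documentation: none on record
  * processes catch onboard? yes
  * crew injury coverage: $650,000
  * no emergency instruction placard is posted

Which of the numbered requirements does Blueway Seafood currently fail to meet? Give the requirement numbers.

1. protection-and-indemnity coverage $170,000 < $175,000 → not met
2. overdue maintenance items 7 > 4 → not met
3. condition 'operates beyond 50 nautical miles' holds; garbage management plan absent → not met
4. hull inspection 27 days ago vs limit 30 → met
5. stability assessment 81 days ago vs limit 90 → met
6. crew without survival-suit assignment 1 ≤ 1 → met
7. condition 'processes catch onboard' holds; catch-reporting audit 404 days ago vs limit 365 → not met
8. condition 'carries more than 16 crew' holds; emergency instruction placard absent → not met
9. crew injury coverage $650,000 ≥ $350,000 → met
10. certificate of documentation absent → not met
Not met: 1, 2, 3, 7, 8, 10

1, 2, 3, 7, 8, 10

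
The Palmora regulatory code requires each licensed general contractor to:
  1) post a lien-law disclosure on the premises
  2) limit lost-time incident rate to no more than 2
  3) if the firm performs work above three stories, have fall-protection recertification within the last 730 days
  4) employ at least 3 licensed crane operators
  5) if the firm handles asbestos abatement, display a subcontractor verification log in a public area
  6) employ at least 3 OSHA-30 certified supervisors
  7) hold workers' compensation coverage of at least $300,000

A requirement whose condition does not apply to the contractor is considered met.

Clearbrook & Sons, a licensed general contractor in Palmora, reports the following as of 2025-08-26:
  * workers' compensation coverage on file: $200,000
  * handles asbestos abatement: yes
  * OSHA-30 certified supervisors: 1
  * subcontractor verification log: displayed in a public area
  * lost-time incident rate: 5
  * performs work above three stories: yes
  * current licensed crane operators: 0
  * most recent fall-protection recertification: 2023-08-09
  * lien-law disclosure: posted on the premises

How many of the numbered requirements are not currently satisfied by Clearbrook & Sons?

1. lien-law disclosure present → met
2. lost-time incident rate 5 > 2 → not met
3. condition 'performs work above three stories' holds; fall-protection recertification 748 days ago vs limit 730 → not met
4. licensed crane operators 0 < 3 → not met
5. condition 'handles asbestos abatement' holds; subcontractor verification log present → met
6. OSHA-30 certified supervisors 1 < 3 → not met
7. workers' compensation coverage $200,000 < $300,000 → not met
Not met: 5 of 7

5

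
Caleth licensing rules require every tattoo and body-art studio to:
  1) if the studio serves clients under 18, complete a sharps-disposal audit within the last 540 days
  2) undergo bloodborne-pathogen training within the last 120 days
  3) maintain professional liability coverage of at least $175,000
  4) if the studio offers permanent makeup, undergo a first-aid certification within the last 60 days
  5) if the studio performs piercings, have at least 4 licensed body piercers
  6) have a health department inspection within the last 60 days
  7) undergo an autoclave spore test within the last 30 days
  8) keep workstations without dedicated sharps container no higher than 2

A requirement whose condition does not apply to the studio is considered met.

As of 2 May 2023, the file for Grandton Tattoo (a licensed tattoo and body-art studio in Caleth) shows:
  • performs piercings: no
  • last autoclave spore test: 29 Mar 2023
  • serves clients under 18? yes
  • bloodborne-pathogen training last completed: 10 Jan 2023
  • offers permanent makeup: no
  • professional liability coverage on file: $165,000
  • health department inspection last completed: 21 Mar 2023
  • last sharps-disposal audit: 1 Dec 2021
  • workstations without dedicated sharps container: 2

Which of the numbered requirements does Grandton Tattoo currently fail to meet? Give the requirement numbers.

3, 7

1. condition 'serves clients under 18' holds; sharps-disposal audit 517 days ago vs limit 540 → met
2. bloodborne-pathogen training 112 days ago vs limit 120 → met
3. professional liability coverage $165,000 < $175,000 → not met
4. condition 'offers permanent makeup' does not hold → requirement n/a → met
5. condition 'performs piercings' does not hold → requirement n/a → met
6. health department inspection 42 days ago vs limit 60 → met
7. autoclave spore test 34 days ago vs limit 30 → not met
8. workstations without dedicated sharps container 2 ≤ 2 → met
Not met: 3, 7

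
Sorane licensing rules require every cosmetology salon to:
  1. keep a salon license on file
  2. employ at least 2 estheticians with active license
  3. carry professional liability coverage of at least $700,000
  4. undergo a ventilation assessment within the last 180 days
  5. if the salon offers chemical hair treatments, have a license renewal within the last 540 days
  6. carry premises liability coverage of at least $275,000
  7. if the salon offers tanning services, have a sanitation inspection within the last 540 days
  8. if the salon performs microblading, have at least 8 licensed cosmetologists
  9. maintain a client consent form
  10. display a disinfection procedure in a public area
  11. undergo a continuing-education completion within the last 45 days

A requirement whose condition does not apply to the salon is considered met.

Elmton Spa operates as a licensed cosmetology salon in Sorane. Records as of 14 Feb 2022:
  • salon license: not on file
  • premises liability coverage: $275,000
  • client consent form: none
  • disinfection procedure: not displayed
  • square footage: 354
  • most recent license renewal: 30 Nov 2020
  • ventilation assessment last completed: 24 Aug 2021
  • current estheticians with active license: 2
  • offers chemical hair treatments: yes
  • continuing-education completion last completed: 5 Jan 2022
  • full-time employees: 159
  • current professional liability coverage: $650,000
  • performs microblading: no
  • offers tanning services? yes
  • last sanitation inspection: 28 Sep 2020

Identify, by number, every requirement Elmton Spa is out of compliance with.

1. salon license absent → not met
2. estheticians with active license 2 ≥ 2 → met
3. professional liability coverage $650,000 < $700,000 → not met
4. ventilation assessment 174 days ago vs limit 180 → met
5. condition 'offers chemical hair treatments' holds; license renewal 441 days ago vs limit 540 → met
6. premises liability coverage $275,000 ≥ $275,000 → met
7. condition 'offers tanning services' holds; sanitation inspection 504 days ago vs limit 540 → met
8. condition 'performs microblading' does not hold → requirement n/a → met
9. client consent form absent → not met
10. disinfection procedure absent → not met
11. continuing-education completion 40 days ago vs limit 45 → met
Not met: 1, 3, 9, 10

1, 3, 9, 10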